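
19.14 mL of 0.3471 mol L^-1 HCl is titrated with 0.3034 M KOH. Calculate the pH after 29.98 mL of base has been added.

12.70

n(acid) = 0.3471 x 0.01914 = 0.006643 mol; n(KOH) added = 0.3034 x 0.02998 = 0.009096 mol.
Base is in excess by 0.009096 - 0.006643 = 0.002452 mol in a total volume of 0.04912 L.
[OH^-] = 0.002452/0.04912 = 0.04993 M, so pOH = 1.30 and pH = 14.00 - 1.30 = 12.70.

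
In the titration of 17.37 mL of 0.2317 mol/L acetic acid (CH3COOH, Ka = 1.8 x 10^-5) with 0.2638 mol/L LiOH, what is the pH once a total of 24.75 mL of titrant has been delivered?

12.77

n(acid) = 0.2317 x 0.01737 = 0.004025 mol; n(LiOH) added = 0.2638 x 0.02475 = 0.006529 mol.
Base is in excess by 0.006529 - 0.004025 = 0.002504 mol in a total volume of 0.04212 L.
[OH^-] = 0.002504/0.04212 = 0.05946 M, so pOH = 1.23 and pH = 14.00 - 1.23 = 12.77.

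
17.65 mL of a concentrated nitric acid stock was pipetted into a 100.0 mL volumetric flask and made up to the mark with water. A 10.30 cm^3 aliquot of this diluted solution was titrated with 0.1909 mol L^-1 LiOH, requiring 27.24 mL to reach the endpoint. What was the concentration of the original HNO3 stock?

2.86 M

n(LiOH) = 0.1909 x 0.02724 = 0.005200 mol.
n(HNO3) in the aliquot = 0.005200 mol.
[diluted HNO3] = 0.005200 / 0.01030 = 0.5049 M.
Dilution factor = 100.0/17.65 = 5.666, so [stock] = 0.5049 x 5.666 = 2.86 M.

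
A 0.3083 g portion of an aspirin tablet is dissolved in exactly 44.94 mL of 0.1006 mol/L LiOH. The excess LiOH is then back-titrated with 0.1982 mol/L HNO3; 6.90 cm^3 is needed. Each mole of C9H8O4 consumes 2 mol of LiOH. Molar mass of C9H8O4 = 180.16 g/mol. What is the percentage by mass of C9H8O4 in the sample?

Total n(LiOH) added = 0.1006 x 0.04494 = 0.004521 mol.
n(HNO3) used = 0.1982 x 0.006900 = 0.001368 mol, which equals the excess n(LiOH).
So n(LiOH) consumed by the sample = 0.004521 - 0.001368 = 0.003153 mol.
n(C9H8O4) = 0.003153 / 2 = 0.001577 mol.
mass C9H8O4 = 0.001577 x 180.16 = 0.2841 g, so %C9H8O4 = 0.2841/0.3083 x 100 = 92.1%.

92.1%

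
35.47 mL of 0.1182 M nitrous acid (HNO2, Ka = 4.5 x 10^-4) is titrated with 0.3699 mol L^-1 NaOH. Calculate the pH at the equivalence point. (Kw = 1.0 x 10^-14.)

n(HNO2) = 0.1182 x 0.03547 = 0.004193 mol; V(NaOH) at equivalence = 0.004193/0.3699 = 0.01133 L.
At equivalence all the acid is converted to NO2-; total volume = 0.03547 + 0.01133 = 0.04680 L, so [NO2-] = 0.004193/0.04680 = 0.08958 M.
Kb = Kw/Ka = 1.0e-14 / 4.5 x 10^-4 = 2.22e-11.
[OH^-] = sqrt(Kb x [NO2-]) = sqrt(2.22e-11 x 0.08958) = 1.41e-6 M.
pOH = 5.85, so pH = 14.00 - 5.85 = 8.15.

8.15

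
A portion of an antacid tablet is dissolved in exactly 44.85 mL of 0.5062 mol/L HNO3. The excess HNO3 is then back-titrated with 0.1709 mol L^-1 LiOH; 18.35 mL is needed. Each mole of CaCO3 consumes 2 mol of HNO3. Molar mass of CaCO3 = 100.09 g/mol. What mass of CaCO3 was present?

Total n(HNO3) added = 0.5062 x 0.04485 = 0.02270 mol.
n(LiOH) used = 0.1709 x 0.01835 = 0.003136 mol, which equals the excess n(HNO3).
So n(HNO3) consumed by the sample = 0.02270 - 0.003136 = 0.01957 mol.
n(CaCO3) = 0.01957 / 2 = 0.009784 mol.
mass = 0.009784 mol x 100.09 g/mol = 0.979 g.

0.979 g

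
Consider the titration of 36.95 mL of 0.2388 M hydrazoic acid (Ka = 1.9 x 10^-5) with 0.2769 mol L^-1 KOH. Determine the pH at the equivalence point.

n(HN3) = 0.2388 x 0.03695 = 0.008824 mol; V(KOH) at equivalence = 0.008824/0.2769 = 0.03187 L.
At equivalence all the acid is converted to N3-; total volume = 0.03695 + 0.03187 = 0.06882 L, so [N3-] = 0.008824/0.06882 = 0.1282 M.
Kb = Kw/Ka = 1.0e-14 / 1.9 x 10^-5 = 5.26e-10.
[OH^-] = sqrt(Kb x [N3-]) = sqrt(5.26e-10 x 0.1282) = 8.21e-6 M.
pOH = 5.09, so pH = 14.00 - 5.09 = 8.91.

8.91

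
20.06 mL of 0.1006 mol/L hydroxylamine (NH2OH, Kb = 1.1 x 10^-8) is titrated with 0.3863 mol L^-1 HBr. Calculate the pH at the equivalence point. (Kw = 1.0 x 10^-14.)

n(NH2OH) = 0.1006 x 0.02006 = 0.002018 mol; V(HBr) at equivalence = 0.002018/0.3863 = 0.005224 L.
At equivalence the base is fully converted to NH3OH+; total volume = 0.02528 L, so [NH3OH+] = 0.002018/0.02528 = 0.07981 M.
Ka(NH3OH+) = Kw/Kb = 1.0e-14 / 1.1 x 10^-8 = 9.09e-7.
[H^+] = sqrt(Ka x [NH3OH+]) = sqrt(9.09e-7 x 0.07981) = 0.000269 M.
pH = -log(0.000269) = 3.57.

3.57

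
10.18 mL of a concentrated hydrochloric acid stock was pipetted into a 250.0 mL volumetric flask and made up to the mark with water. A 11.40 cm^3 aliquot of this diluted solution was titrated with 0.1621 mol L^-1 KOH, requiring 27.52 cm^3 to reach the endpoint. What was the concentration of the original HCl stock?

9.61 M

n(KOH) = 0.1621 x 0.02752 = 0.004461 mol.
n(HCl) in the aliquot = 0.004461 mol.
[diluted HCl] = 0.004461 / 0.01140 = 0.3913 M.
Dilution factor = 250.0/10.18 = 24.56, so [stock] = 0.3913 x 24.56 = 9.61 M.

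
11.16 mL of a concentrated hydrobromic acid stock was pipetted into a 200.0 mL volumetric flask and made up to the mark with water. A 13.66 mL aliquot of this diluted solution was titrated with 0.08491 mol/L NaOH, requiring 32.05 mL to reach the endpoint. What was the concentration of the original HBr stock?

n(NaOH) = 0.08491 x 0.03205 = 0.002721 mol.
n(HBr) in the aliquot = 0.002721 mol.
[diluted HBr] = 0.002721 / 0.01366 = 0.1992 M.
Dilution factor = 200.0/11.16 = 17.92, so [stock] = 0.1992 x 17.92 = 3.57 M.

3.57 M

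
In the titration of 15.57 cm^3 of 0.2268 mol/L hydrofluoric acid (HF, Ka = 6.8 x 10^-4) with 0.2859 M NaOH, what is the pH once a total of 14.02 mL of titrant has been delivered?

12.21

n(acid) = 0.2268 x 0.01557 = 0.003531 mol; n(NaOH) added = 0.2859 x 0.01402 = 0.004008 mol.
Base is in excess by 0.004008 - 0.003531 = 0.0004770 mol in a total volume of 0.02959 L.
[OH^-] = 0.0004770/0.02959 = 0.01612 M, so pOH = 1.79 and pH = 14.00 - 1.79 = 12.21.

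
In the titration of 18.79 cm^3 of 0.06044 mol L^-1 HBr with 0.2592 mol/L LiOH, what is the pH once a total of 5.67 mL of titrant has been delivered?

12.14

n(acid) = 0.06044 x 0.01879 = 0.001136 mol; n(LiOH) added = 0.2592 x 0.005670 = 0.001470 mol.
Base is in excess by 0.001470 - 0.001136 = 0.0003340 mol in a total volume of 0.02446 L.
[OH^-] = 0.0003340/0.02446 = 0.01365 M, so pOH = 1.86 and pH = 14.00 - 1.86 = 12.14.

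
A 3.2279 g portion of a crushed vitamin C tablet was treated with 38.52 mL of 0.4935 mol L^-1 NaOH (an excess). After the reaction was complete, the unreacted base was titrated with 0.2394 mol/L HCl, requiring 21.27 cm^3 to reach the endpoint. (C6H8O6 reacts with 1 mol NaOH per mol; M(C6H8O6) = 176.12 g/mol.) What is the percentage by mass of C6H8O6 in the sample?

Total n(NaOH) added = 0.4935 x 0.03852 = 0.01901 mol.
n(HCl) used = 0.2394 x 0.02127 = 0.005092 mol, which equals the excess n(NaOH).
So n(NaOH) consumed by the sample = 0.01901 - 0.005092 = 0.01392 mol.
n(C6H8O6) = 0.01392 / 1 = 0.01392 mol.
mass C6H8O6 = 0.01392 x 176.12 = 2.451 g, so %C6H8O6 = 2.451/3.2279 x 100 = 75.9%.

75.9%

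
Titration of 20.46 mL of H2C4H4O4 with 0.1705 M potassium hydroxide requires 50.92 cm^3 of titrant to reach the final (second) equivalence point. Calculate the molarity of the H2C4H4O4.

n(KOH) = 0.1705 x 0.05092 = 0.008682 mol.
At the final (second) equivalence point, 2 mol OH^- react per mol H2C4H4O4, so n(H2C4H4O4) = 0.008682 / 2 = 0.004341 mol.
[H2C4H4O4] = 0.004341 / 0.02046 L = 0.212 M.

0.212 M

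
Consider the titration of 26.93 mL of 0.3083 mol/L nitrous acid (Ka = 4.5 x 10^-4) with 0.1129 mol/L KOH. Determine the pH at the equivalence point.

8.13

n(HNO2) = 0.3083 x 0.02693 = 0.008303 mol; V(KOH) at equivalence = 0.008303/0.1129 = 0.07354 L.
At equivalence all the acid is converted to NO2-; total volume = 0.02693 + 0.07354 = 0.1005 L, so [NO2-] = 0.008303/0.1005 = 0.08264 M.
Kb = Kw/Ka = 1.0e-14 / 4.5 x 10^-4 = 2.22e-11.
[OH^-] = sqrt(Kb x [NO2-]) = sqrt(2.22e-11 x 0.08264) = 1.36e-6 M.
pOH = 5.87, so pH = 14.00 - 5.87 = 8.13.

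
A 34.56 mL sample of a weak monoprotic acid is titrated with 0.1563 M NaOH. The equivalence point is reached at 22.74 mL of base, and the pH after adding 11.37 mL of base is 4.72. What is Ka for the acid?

11.37 mL is half of the equivalence volume, so this is the half-equivalence point where [HA] = [A^-].
At half-equivalence pH = pKa, so pKa = 4.72.
Ka = 10^(-4.72) = 1.9 x 10^-5.

1.9 x 10^-5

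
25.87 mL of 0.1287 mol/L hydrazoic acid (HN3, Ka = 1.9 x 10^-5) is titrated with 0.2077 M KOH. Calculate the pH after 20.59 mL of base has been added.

12.31

n(acid) = 0.1287 x 0.02587 = 0.003329 mol; n(KOH) added = 0.2077 x 0.02059 = 0.004277 mol.
Base is in excess by 0.004277 - 0.003329 = 0.0009471 mol in a total volume of 0.04646 L.
[OH^-] = 0.0009471/0.04646 = 0.02038 M, so pOH = 1.69 and pH = 14.00 - 1.69 = 12.31.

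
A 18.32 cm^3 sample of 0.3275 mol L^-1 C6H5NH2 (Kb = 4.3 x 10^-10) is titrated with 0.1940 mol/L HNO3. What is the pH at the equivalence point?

n(C6H5NH2) = 0.3275 x 0.01832 = 0.006000 mol; V(HNO3) at equivalence = 0.006000/0.1940 = 0.03093 L.
At equivalence the base is fully converted to C6H5NH3+; total volume = 0.04925 L, so [C6H5NH3+] = 0.006000/0.04925 = 0.1218 M.
Ka(C6H5NH3+) = Kw/Kb = 1.0e-14 / 4.3 x 10^-10 = 2.33e-5.
[H^+] = sqrt(Ka x [C6H5NH3+]) = sqrt(2.33e-5 x 0.1218) = 0.00168 M.
pH = -log(0.00168) = 2.77.

2.77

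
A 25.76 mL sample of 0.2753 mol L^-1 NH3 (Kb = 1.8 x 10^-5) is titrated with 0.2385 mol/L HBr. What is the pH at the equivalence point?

n(NH3) = 0.2753 x 0.02576 = 0.007092 mol; V(HBr) at equivalence = 0.007092/0.2385 = 0.02973 L.
At equivalence the base is fully converted to NH4+; total volume = 0.05549 L, so [NH4+] = 0.007092/0.05549 = 0.1278 M.
Ka(NH4+) = Kw/Kb = 1.0e-14 / 1.8 x 10^-5 = 5.56e-10.
[H^+] = sqrt(Ka x [NH4+]) = sqrt(5.56e-10 x 0.1278) = 8.43e-6 M.
pH = -log(8.43e-6) = 5.07.

5.07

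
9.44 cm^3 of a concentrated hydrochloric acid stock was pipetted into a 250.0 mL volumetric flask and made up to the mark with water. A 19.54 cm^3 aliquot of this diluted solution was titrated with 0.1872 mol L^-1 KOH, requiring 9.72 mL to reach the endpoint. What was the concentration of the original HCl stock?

2.47 M

n(KOH) = 0.1872 x 0.009720 = 0.001820 mol.
n(HCl) in the aliquot = 0.001820 mol.
[diluted HCl] = 0.001820 / 0.01954 = 0.09312 M.
Dilution factor = 250.0/9.440 = 26.48, so [stock] = 0.09312 x 26.48 = 2.47 M.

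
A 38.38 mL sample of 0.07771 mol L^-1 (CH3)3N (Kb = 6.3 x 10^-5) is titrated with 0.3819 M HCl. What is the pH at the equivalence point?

n((CH3)3N) = 0.07771 x 0.03838 = 0.002983 mol; V(HCl) at equivalence = 0.002983/0.3819 = 0.007810 L.
At equivalence the base is fully converted to (CH3)3NH+; total volume = 0.04619 L, so [(CH3)3NH+] = 0.002983/0.04619 = 0.06457 M.
Ka((CH3)3NH+) = Kw/Kb = 1.0e-14 / 6.3 x 10^-5 = 1.59e-10.
[H^+] = sqrt(Ka x [(CH3)3NH+]) = sqrt(1.59e-10 x 0.06457) = 3.20e-6 M.
pH = -log(3.20e-6) = 5.49.

5.49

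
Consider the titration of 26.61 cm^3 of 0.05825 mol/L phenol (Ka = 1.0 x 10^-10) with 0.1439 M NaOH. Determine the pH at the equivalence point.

11.31

n(C6H5OH) = 0.05825 x 0.02661 = 0.001550 mol; V(NaOH) at equivalence = 0.001550/0.1439 = 0.01077 L.
At equivalence all the acid is converted to C6H5O-; total volume = 0.02661 + 0.01077 = 0.03738 L, so [C6H5O-] = 0.001550/0.03738 = 0.04147 M.
Kb = Kw/Ka = 1.0e-14 / 1.0 x 10^-10 = 0.000100.
[OH^-] = sqrt(Kb x [C6H5O-]) = sqrt(0.000100 x 0.04147) = 0.00204 M.
pOH = 2.69, so pH = 14.00 - 2.69 = 11.31.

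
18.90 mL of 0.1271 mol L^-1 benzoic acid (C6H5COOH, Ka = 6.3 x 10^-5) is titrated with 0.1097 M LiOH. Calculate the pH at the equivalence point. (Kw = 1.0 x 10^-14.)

n(C6H5COOH) = 0.1271 x 0.01890 = 0.002402 mol; V(LiOH) at equivalence = 0.002402/0.1097 = 0.02190 L.
At equivalence all the acid is converted to C6H5COO-; total volume = 0.01890 + 0.02190 = 0.04080 L, so [C6H5COO-] = 0.002402/0.04080 = 0.05888 M.
Kb = Kw/Ka = 1.0e-14 / 6.3 x 10^-5 = 1.59e-10.
[OH^-] = sqrt(Kb x [C6H5COO-]) = sqrt(1.59e-10 x 0.05888) = 3.06e-6 M.
pOH = 5.51, so pH = 14.00 - 5.51 = 8.49.

8.49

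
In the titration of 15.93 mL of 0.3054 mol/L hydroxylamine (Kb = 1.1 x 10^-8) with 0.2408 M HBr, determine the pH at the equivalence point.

n(NH2OH) = 0.3054 x 0.01593 = 0.004865 mol; V(HBr) at equivalence = 0.004865/0.2408 = 0.02020 L.
At equivalence the base is fully converted to NH3OH+; total volume = 0.03613 L, so [NH3OH+] = 0.004865/0.03613 = 0.1346 M.
Ka(NH3OH+) = Kw/Kb = 1.0e-14 / 1.1 x 10^-8 = 9.09e-7.
[H^+] = sqrt(Ka x [NH3OH+]) = sqrt(9.09e-7 x 0.1346) = 0.000350 M.
pH = -log(0.000350) = 3.46.

3.46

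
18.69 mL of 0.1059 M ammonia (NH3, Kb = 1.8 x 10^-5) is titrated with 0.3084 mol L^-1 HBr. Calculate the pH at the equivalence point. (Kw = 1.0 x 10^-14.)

5.18

n(NH3) = 0.1059 x 0.01869 = 0.001979 mol; V(HBr) at equivalence = 0.001979/0.3084 = 0.006418 L.
At equivalence the base is fully converted to NH4+; total volume = 0.02511 L, so [NH4+] = 0.001979/0.02511 = 0.07883 M.
Ka(NH4+) = Kw/Kb = 1.0e-14 / 1.8 x 10^-5 = 5.56e-10.
[H^+] = sqrt(Ka x [NH4+]) = sqrt(5.56e-10 x 0.07883) = 6.62e-6 M.
pH = -log(6.62e-6) = 5.18.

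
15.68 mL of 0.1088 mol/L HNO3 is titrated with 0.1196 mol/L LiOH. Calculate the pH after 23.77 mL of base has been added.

12.46

n(acid) = 0.1088 x 0.01568 = 0.001706 mol; n(LiOH) added = 0.1196 x 0.02377 = 0.002843 mol.
Base is in excess by 0.002843 - 0.001706 = 0.001137 mol in a total volume of 0.03945 L.
[OH^-] = 0.001137/0.03945 = 0.02882 M, so pOH = 1.54 and pH = 14.00 - 1.54 = 12.46.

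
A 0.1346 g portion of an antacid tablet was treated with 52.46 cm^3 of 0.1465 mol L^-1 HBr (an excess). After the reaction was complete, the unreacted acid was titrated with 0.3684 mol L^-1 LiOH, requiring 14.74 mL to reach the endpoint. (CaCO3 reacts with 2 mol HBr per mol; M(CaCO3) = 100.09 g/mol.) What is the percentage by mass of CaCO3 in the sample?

83.8%

Total n(HBr) added = 0.1465 x 0.05246 = 0.007685 mol.
n(LiOH) used = 0.3684 x 0.01474 = 0.005430 mol, which equals the excess n(HBr).
So n(HBr) consumed by the sample = 0.007685 - 0.005430 = 0.002255 mol.
n(CaCO3) = 0.002255 / 2 = 0.001128 mol.
mass CaCO3 = 0.001128 x 100.09 = 0.1129 g, so %CaCO3 = 0.1129/0.1346 x 100 = 83.8%.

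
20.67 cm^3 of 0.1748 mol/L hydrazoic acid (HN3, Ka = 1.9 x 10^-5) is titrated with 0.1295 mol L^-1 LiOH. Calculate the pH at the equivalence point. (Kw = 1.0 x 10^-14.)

n(HN3) = 0.1748 x 0.02067 = 0.003613 mol; V(LiOH) at equivalence = 0.003613/0.1295 = 0.02790 L.
At equivalence all the acid is converted to N3-; total volume = 0.02067 + 0.02790 = 0.04857 L, so [N3-] = 0.003613/0.04857 = 0.07439 M.
Kb = Kw/Ka = 1.0e-14 / 1.9 x 10^-5 = 5.26e-10.
[OH^-] = sqrt(Kb x [N3-]) = sqrt(5.26e-10 x 0.07439) = 6.26e-6 M.
pOH = 5.20, so pH = 14.00 - 5.20 = 8.80.

8.80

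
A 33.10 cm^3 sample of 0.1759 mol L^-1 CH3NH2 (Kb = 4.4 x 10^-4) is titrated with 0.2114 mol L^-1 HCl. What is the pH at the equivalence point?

n(CH3NH2) = 0.1759 x 0.03310 = 0.005822 mol; V(HCl) at equivalence = 0.005822/0.2114 = 0.02754 L.
At equivalence the base is fully converted to CH3NH3+; total volume = 0.06064 L, so [CH3NH3+] = 0.005822/0.06064 = 0.09601 M.
Ka(CH3NH3+) = Kw/Kb = 1.0e-14 / 4.4 x 10^-4 = 2.27e-11.
[H^+] = sqrt(Ka x [CH3NH3+]) = sqrt(2.27e-11 x 0.09601) = 1.48e-6 M.
pH = -log(1.48e-6) = 5.83.

5.83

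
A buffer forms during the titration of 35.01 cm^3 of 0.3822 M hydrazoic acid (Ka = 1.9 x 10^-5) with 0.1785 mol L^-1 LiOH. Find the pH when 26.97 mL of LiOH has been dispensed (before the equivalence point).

Initial n(HN3) = 0.3822 x 0.03501 = 0.01338 mol.
n(LiOH) added = 0.1785 x 0.02697 = 0.004814 mol, converting that many moles of HN3 to N3-.
Remaining n(HN3) = 0.008567 mol; n(N3-) = 0.004814 mol.
By Henderson-Hasselbalch, pH = pKa + log([A^-]/[HA]) = 4.72 + log(0.004814/0.008567) = 4.72 + (-0.25) = 4.47.

4.47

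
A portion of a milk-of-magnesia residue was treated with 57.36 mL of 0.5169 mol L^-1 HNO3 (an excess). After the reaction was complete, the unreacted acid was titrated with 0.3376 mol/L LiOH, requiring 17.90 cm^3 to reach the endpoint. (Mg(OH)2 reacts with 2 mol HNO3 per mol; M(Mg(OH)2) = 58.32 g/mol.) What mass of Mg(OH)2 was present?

Total n(HNO3) added = 0.5169 x 0.05736 = 0.02965 mol.
n(LiOH) used = 0.3376 x 0.01790 = 0.006043 mol, which equals the excess n(HNO3).
So n(HNO3) consumed by the sample = 0.02965 - 0.006043 = 0.02361 mol.
n(Mg(OH)2) = 0.02361 / 2 = 0.01180 mol.
mass = 0.01180 mol x 58.32 g/mol = 0.688 g.

0.688 g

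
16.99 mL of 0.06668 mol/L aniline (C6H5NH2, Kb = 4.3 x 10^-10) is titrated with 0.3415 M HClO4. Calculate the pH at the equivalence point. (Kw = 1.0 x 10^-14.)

2.94

n(C6H5NH2) = 0.06668 x 0.01699 = 0.001133 mol; V(HClO4) at equivalence = 0.001133/0.3415 = 0.003317 L.
At equivalence the base is fully converted to C6H5NH3+; total volume = 0.02031 L, so [C6H5NH3+] = 0.001133/0.02031 = 0.05579 M.
Ka(C6H5NH3+) = Kw/Kb = 1.0e-14 / 4.3 x 10^-10 = 2.33e-5.
[H^+] = sqrt(Ka x [C6H5NH3+]) = sqrt(2.33e-5 x 0.05579) = 0.00114 M.
pH = -log(0.00114) = 2.94.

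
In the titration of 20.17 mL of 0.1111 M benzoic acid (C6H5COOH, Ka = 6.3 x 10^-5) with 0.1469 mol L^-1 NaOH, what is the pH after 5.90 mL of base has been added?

Initial n(C6H5COOH) = 0.1111 x 0.02017 = 0.002241 mol.
n(NaOH) added = 0.1469 x 0.005900 = 0.0008667 mol, converting that many moles of C6H5COOH to C6H5COO-.
Remaining n(C6H5COOH) = 0.001374 mol; n(C6H5COO-) = 0.0008667 mol.
By Henderson-Hasselbalch, pH = pKa + log([A^-]/[HA]) = 4.20 + log(0.0008667/0.001374) = 4.20 + (-0.20) = 4.00.

4.00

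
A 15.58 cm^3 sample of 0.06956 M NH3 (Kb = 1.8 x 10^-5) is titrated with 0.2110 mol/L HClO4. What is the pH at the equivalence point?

5.27

n(NH3) = 0.06956 x 0.01558 = 0.001084 mol; V(HClO4) at equivalence = 0.001084/0.2110 = 0.005136 L.
At equivalence the base is fully converted to NH4+; total volume = 0.02072 L, so [NH4+] = 0.001084/0.02072 = 0.05231 M.
Ka(NH4+) = Kw/Kb = 1.0e-14 / 1.8 x 10^-5 = 5.56e-10.
[H^+] = sqrt(Ka x [NH4+]) = sqrt(5.56e-10 x 0.05231) = 5.39e-6 M.
pH = -log(5.39e-6) = 5.27.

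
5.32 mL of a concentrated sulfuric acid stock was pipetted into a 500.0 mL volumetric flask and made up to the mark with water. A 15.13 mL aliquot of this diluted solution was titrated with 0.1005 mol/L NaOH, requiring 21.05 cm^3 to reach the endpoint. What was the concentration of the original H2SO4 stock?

n(NaOH) = 0.1005 x 0.02105 = 0.002116 mol.
n(H2SO4) in the aliquot = 0.002116 x 1/2 = 0.001058 mol.
[diluted H2SO4] = 0.001058 / 0.01513 = 0.06991 M.
Dilution factor = 500.0/5.320 = 93.98, so [stock] = 0.06991 x 93.98 = 6.57 M.

6.57 M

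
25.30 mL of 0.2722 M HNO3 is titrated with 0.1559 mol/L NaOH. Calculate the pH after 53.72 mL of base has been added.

12.27

n(acid) = 0.2722 x 0.02530 = 0.006887 mol; n(NaOH) added = 0.1559 x 0.05372 = 0.008375 mol.
Base is in excess by 0.008375 - 0.006887 = 0.001488 mol in a total volume of 0.07902 L.
[OH^-] = 0.001488/0.07902 = 0.01883 M, so pOH = 1.73 and pH = 14.00 - 1.73 = 12.27.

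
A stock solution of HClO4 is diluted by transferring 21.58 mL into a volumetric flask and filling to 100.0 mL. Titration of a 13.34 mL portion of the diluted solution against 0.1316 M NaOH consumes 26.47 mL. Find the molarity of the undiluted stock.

n(NaOH) = 0.1316 x 0.02647 = 0.003483 mol.
n(HClO4) in the aliquot = 0.003483 mol.
[diluted HClO4] = 0.003483 / 0.01334 = 0.2611 M.
Dilution factor = 100.0/21.58 = 4.634, so [stock] = 0.2611 x 4.634 = 1.21 M.

1.21 M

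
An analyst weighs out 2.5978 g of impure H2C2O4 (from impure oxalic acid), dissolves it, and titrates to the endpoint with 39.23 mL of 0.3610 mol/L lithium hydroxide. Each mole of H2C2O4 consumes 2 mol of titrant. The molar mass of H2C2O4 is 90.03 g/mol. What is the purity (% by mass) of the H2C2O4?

24.5%

n(LiOH) = 0.3610 x 0.03923 = 0.01416 mol.
n(H2C2O4) = 0.01416 / 2 = 0.007081 mol.
mass of H2C2O4 = 0.007081 x 90.03 = 0.6375 g.
% purity = 0.6375 / 2.5978 x 100 = 24.5%.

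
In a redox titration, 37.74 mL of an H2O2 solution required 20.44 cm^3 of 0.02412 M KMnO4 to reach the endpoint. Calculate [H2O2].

0.0327 M

n(KMnO4) = 0.02412 x 0.02044 = 0.0004930 mol.
From the balanced equation, 2 mol KMnO4 reacts with 5 mol H2O2, so n(H2O2) = 0.0004930 x 5/2 = 0.001233 mol.
[H2O2] = 0.001233 / 0.03774 L = 0.0327 M.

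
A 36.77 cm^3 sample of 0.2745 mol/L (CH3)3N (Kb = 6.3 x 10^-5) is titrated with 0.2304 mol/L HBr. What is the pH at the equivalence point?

n((CH3)3N) = 0.2745 x 0.03677 = 0.01009 mol; V(HBr) at equivalence = 0.01009/0.2304 = 0.04381 L.
At equivalence the base is fully converted to (CH3)3NH+; total volume = 0.08058 L, so [(CH3)3NH+] = 0.01009/0.08058 = 0.1253 M.
Ka((CH3)3NH+) = Kw/Kb = 1.0e-14 / 6.3 x 10^-5 = 1.59e-10.
[H^+] = sqrt(Ka x [(CH3)3NH+]) = sqrt(1.59e-10 x 0.1253) = 4.46e-6 M.
pH = -log(4.46e-6) = 5.35.

5.35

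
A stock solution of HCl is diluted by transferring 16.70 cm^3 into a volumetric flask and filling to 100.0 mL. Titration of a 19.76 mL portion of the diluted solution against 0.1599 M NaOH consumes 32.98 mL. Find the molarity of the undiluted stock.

1.60 M

n(NaOH) = 0.1599 x 0.03298 = 0.005274 mol.
n(HCl) in the aliquot = 0.005274 mol.
[diluted HCl] = 0.005274 / 0.01976 = 0.2669 M.
Dilution factor = 100.0/16.70 = 5.988, so [stock] = 0.2669 x 5.988 = 1.60 M.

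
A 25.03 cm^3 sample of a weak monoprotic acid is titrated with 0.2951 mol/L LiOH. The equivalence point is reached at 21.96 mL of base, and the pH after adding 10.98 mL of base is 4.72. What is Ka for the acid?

10.98 mL is half of the equivalence volume, so this is the half-equivalence point where [HA] = [A^-].
At half-equivalence pH = pKa, so pKa = 4.72.
Ka = 10^(-4.72) = 1.9 x 10^-5.

1.9 x 10^-5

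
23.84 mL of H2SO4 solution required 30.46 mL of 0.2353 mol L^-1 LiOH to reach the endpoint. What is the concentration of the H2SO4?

n(LiOH) delivered = 0.2353 x 0.03046 = 0.007167 mol.
The reaction is 1 H2SO4 + 2 LiOH, so n(H2SO4) = 0.007167 x 1/2 = 0.003584 mol.
[H2SO4] = 0.003584 mol / 0.02384 L = 0.150 M.

0.150 M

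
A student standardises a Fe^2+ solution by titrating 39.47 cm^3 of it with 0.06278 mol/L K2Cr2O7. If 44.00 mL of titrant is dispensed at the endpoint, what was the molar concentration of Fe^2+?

0.420 M

n(K2Cr2O7) = 0.06278 x 0.04400 = 0.002762 mol.
From the balanced equation, 1 mol K2Cr2O7 reacts with 6 mol Fe^2+, so n(Fe^2+) = 0.002762 x 6/1 = 0.01657 mol.
[Fe^2+] = 0.01657 / 0.03947 L = 0.420 M.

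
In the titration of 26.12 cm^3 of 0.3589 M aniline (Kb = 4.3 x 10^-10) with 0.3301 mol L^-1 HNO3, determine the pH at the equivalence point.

n(C6H5NH2) = 0.3589 x 0.02612 = 0.009374 mol; V(HNO3) at equivalence = 0.009374/0.3301 = 0.02840 L.
At equivalence the base is fully converted to C6H5NH3+; total volume = 0.05452 L, so [C6H5NH3+] = 0.009374/0.05452 = 0.1719 M.
Ka(C6H5NH3+) = Kw/Kb = 1.0e-14 / 4.3 x 10^-10 = 2.33e-5.
[H^+] = sqrt(Ka x [C6H5NH3+]) = sqrt(2.33e-5 x 0.1719) = 0.00200 M.
pH = -log(0.00200) = 2.70.

2.70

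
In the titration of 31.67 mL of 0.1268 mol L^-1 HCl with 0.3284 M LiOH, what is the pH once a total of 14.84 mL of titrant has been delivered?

n(acid) = 0.1268 x 0.03167 = 0.004016 mol; n(LiOH) added = 0.3284 x 0.01484 = 0.004873 mol.
Base is in excess by 0.004873 - 0.004016 = 0.0008577 mol in a total volume of 0.04651 L.
[OH^-] = 0.0008577/0.04651 = 0.01844 M, so pOH = 1.73 and pH = 14.00 - 1.73 = 12.27.

12.27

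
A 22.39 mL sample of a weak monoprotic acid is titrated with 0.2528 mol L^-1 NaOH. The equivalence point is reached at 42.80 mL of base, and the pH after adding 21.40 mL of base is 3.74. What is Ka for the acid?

1.8 x 10^-4

21.40 mL is half of the equivalence volume, so this is the half-equivalence point where [HA] = [A^-].
At half-equivalence pH = pKa, so pKa = 3.74.
Ka = 10^(-3.74) = 1.8 x 10^-4.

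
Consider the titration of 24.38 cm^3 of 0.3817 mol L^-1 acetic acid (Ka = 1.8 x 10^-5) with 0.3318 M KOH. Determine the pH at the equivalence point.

9.00

n(CH3COOH) = 0.3817 x 0.02438 = 0.009306 mol; V(KOH) at equivalence = 0.009306/0.3318 = 0.02805 L.
At equivalence all the acid is converted to CH3COO-; total volume = 0.02438 + 0.02805 = 0.05243 L, so [CH3COO-] = 0.009306/0.05243 = 0.1775 M.
Kb = Kw/Ka = 1.0e-14 / 1.8 x 10^-5 = 5.56e-10.
[OH^-] = sqrt(Kb x [CH3COO-]) = sqrt(5.56e-10 x 0.1775) = 9.93e-6 M.
pOH = 5.00, so pH = 14.00 - 5.00 = 9.00.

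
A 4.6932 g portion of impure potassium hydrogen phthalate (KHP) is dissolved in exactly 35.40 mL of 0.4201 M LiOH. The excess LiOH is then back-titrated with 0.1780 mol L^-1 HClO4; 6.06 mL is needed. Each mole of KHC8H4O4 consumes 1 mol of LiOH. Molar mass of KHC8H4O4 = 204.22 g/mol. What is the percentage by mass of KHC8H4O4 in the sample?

Total n(LiOH) added = 0.4201 x 0.03540 = 0.01487 mol.
n(HClO4) used = 0.1780 x 0.006060 = 0.001079 mol, which equals the excess n(LiOH).
So n(LiOH) consumed by the sample = 0.01487 - 0.001079 = 0.01379 mol.
n(KHC8H4O4) = 0.01379 / 1 = 0.01379 mol.
mass KHC8H4O4 = 0.01379 x 204.22 = 2.817 g, so %KHC8H4O4 = 2.817/4.6932 x 100 = 60.0%.

60.0%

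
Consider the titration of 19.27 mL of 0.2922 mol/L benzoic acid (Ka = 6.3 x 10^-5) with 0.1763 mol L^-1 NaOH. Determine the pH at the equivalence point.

8.62

n(C6H5COOH) = 0.2922 x 0.01927 = 0.005631 mol; V(NaOH) at equivalence = 0.005631/0.1763 = 0.03194 L.
At equivalence all the acid is converted to C6H5COO-; total volume = 0.01927 + 0.03194 = 0.05121 L, so [C6H5COO-] = 0.005631/0.05121 = 0.1100 M.
Kb = Kw/Ka = 1.0e-14 / 6.3 x 10^-5 = 1.59e-10.
[OH^-] = sqrt(Kb x [C6H5COO-]) = sqrt(1.59e-10 x 0.1100) = 4.18e-6 M.
pOH = 5.38, so pH = 14.00 - 5.38 = 8.62.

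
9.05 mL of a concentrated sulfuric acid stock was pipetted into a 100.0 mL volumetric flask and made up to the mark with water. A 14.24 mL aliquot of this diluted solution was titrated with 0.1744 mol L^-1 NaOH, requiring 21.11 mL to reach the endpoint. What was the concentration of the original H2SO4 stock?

n(NaOH) = 0.1744 x 0.02111 = 0.003682 mol.
n(H2SO4) in the aliquot = 0.003682 x 1/2 = 0.001841 mol.
[diluted H2SO4] = 0.001841 / 0.01424 = 0.1293 M.
Dilution factor = 100.0/9.050 = 11.05, so [stock] = 0.1293 x 11.05 = 1.43 M.

1.43 M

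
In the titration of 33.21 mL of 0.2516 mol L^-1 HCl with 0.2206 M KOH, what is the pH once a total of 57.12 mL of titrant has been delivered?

n(acid) = 0.2516 x 0.03321 = 0.008356 mol; n(KOH) added = 0.2206 x 0.05712 = 0.01260 mol.
Base is in excess by 0.01260 - 0.008356 = 0.004245 mol in a total volume of 0.09033 L.
[OH^-] = 0.004245/0.09033 = 0.04699 M, so pOH = 1.33 and pH = 14.00 - 1.33 = 12.67.

12.67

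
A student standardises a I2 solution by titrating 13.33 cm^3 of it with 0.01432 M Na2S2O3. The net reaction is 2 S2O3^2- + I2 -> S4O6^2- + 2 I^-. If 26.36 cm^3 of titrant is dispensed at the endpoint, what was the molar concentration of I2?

0.0142 M

n(Na2S2O3) = 0.01432 x 0.02636 = 0.0003775 mol.
From the balanced equation, 2 mol Na2S2O3 reacts with 1 mol I2, so n(I2) = 0.0003775 x 1/2 = 0.0001887 mol.
[I2] = 0.0001887 / 0.01333 L = 0.0142 M.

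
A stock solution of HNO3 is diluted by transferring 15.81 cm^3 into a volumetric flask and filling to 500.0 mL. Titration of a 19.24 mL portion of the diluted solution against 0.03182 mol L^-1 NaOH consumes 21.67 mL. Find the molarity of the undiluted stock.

n(NaOH) = 0.03182 x 0.02167 = 0.0006895 mol.
n(HNO3) in the aliquot = 0.0006895 mol.
[diluted HNO3] = 0.0006895 / 0.01924 = 0.03584 M.
Dilution factor = 500.0/15.81 = 31.63, so [stock] = 0.03584 x 31.63 = 1.13 M.

1.13 M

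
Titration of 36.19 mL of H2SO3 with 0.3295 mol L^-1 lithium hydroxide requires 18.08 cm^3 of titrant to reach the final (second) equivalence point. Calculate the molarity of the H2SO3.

0.0823 M

n(LiOH) = 0.3295 x 0.01808 = 0.005957 mol.
At the final (second) equivalence point, 2 mol OH^- react per mol H2SO3, so n(H2SO3) = 0.005957 / 2 = 0.002979 mol.
[H2SO3] = 0.002979 / 0.03619 L = 0.0823 M.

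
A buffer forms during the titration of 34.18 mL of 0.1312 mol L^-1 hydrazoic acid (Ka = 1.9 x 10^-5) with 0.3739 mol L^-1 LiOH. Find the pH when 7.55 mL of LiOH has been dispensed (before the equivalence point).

4.95

Initial n(HN3) = 0.1312 x 0.03418 = 0.004484 mol.
n(LiOH) added = 0.3739 x 0.007550 = 0.002823 mol, converting that many moles of HN3 to N3-.
Remaining n(HN3) = 0.001661 mol; n(N3-) = 0.002823 mol.
By Henderson-Hasselbalch, pH = pKa + log([A^-]/[HA]) = 4.72 + log(0.002823/0.001661) = 4.72 + (+0.23) = 4.95.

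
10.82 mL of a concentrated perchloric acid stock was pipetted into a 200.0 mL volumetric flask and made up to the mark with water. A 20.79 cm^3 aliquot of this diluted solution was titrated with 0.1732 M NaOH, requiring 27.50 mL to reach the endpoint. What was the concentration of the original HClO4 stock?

4.23 M

n(NaOH) = 0.1732 x 0.02750 = 0.004763 mol.
n(HClO4) in the aliquot = 0.004763 mol.
[diluted HClO4] = 0.004763 / 0.02079 = 0.2291 M.
Dilution factor = 200.0/10.82 = 18.48, so [stock] = 0.2291 x 18.48 = 4.23 M.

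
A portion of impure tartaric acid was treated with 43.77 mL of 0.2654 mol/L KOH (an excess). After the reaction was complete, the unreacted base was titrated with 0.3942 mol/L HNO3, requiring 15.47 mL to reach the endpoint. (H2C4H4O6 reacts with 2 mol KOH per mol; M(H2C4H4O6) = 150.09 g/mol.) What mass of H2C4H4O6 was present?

0.414 g

Total n(KOH) added = 0.2654 x 0.04377 = 0.01162 mol.
n(HNO3) used = 0.3942 x 0.01547 = 0.006098 mol, which equals the excess n(KOH).
So n(KOH) consumed by the sample = 0.01162 - 0.006098 = 0.005518 mol.
n(H2C4H4O6) = 0.005518 / 2 = 0.002759 mol.
mass = 0.002759 mol x 150.09 g/mol = 0.414 g.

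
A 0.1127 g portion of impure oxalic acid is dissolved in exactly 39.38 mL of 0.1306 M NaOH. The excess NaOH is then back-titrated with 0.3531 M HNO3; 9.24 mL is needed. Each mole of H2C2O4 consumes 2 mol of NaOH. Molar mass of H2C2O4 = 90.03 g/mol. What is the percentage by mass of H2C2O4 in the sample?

Total n(NaOH) added = 0.1306 x 0.03938 = 0.005143 mol.
n(HNO3) used = 0.3531 x 0.009240 = 0.003263 mol, which equals the excess n(NaOH).
So n(NaOH) consumed by the sample = 0.005143 - 0.003263 = 0.001880 mol.
n(H2C2O4) = 0.001880 / 2 = 0.0009402 mol.
mass H2C2O4 = 0.0009402 x 90.03 = 0.08465 g, so %H2C2O4 = 0.08465/0.1127 x 100 = 75.1%.

75.1%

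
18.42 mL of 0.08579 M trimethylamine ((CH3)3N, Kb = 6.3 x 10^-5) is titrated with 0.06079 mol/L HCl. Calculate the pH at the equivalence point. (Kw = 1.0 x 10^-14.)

5.62

n((CH3)3N) = 0.08579 x 0.01842 = 0.001580 mol; V(HCl) at equivalence = 0.001580/0.06079 = 0.02600 L.
At equivalence the base is fully converted to (CH3)3NH+; total volume = 0.04442 L, so [(CH3)3NH+] = 0.001580/0.04442 = 0.03558 M.
Ka((CH3)3NH+) = Kw/Kb = 1.0e-14 / 6.3 x 10^-5 = 1.59e-10.
[H^+] = sqrt(Ka x [(CH3)3NH+]) = sqrt(1.59e-10 x 0.03558) = 2.38e-6 M.
pH = -log(2.38e-6) = 5.62.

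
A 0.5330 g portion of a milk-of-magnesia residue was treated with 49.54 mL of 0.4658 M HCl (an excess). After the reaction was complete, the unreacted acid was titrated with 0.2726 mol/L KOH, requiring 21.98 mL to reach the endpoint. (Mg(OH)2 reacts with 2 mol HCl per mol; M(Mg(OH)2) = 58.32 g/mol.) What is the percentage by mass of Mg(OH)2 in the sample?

Total n(HCl) added = 0.4658 x 0.04954 = 0.02308 mol.
n(KOH) used = 0.2726 x 0.02198 = 0.005992 mol, which equals the excess n(HCl).
So n(HCl) consumed by the sample = 0.02308 - 0.005992 = 0.01708 mol.
n(Mg(OH)2) = 0.01708 / 2 = 0.008542 mol.
mass Mg(OH)2 = 0.008542 x 58.32 = 0.4982 g, so %Mg(OH)2 = 0.4982/0.5330 x 100 = 93.5%.

93.5%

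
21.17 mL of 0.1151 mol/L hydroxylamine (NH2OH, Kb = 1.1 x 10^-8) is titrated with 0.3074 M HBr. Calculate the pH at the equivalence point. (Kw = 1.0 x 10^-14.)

n(NH2OH) = 0.1151 x 0.02117 = 0.002437 mol; V(HBr) at equivalence = 0.002437/0.3074 = 0.007927 L.
At equivalence the base is fully converted to NH3OH+; total volume = 0.02910 L, so [NH3OH+] = 0.002437/0.02910 = 0.08374 M.
Ka(NH3OH+) = Kw/Kb = 1.0e-14 / 1.1 x 10^-8 = 9.09e-7.
[H^+] = sqrt(Ka x [NH3OH+]) = sqrt(9.09e-7 x 0.08374) = 0.000276 M.
pH = -log(0.000276) = 3.56.

3.56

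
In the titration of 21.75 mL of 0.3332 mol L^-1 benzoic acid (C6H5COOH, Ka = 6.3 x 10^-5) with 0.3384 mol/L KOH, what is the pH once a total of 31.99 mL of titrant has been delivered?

12.82

n(acid) = 0.3332 x 0.02175 = 0.007247 mol; n(KOH) added = 0.3384 x 0.03199 = 0.01083 mol.
Base is in excess by 0.01083 - 0.007247 = 0.003578 mol in a total volume of 0.05374 L.
[OH^-] = 0.003578/0.05374 = 0.06659 M, so pOH = 1.18 and pH = 14.00 - 1.18 = 12.82.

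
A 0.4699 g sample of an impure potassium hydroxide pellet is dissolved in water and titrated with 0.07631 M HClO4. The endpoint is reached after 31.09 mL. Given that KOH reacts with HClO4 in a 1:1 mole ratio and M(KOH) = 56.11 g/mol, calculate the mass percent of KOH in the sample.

n(HClO4) = 0.07631 x 0.03109 = 0.002372 mol.
n(KOH) = 0.002372 / 1 = 0.002372 mol.
mass of KOH = 0.002372 x 56.11 = 0.1331 g.
% purity = 0.1331 / 0.4699 x 100 = 28.3%.

28.3%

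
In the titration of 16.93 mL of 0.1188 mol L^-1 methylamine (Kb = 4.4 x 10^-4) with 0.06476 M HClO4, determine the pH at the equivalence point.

6.01

n(CH3NH2) = 0.1188 x 0.01693 = 0.002011 mol; V(HClO4) at equivalence = 0.002011/0.06476 = 0.03106 L.
At equivalence the base is fully converted to CH3NH3+; total volume = 0.04799 L, so [CH3NH3+] = 0.002011/0.04799 = 0.04191 M.
Ka(CH3NH3+) = Kw/Kb = 1.0e-14 / 4.4 x 10^-4 = 2.27e-11.
[H^+] = sqrt(Ka x [CH3NH3+]) = sqrt(2.27e-11 x 0.04191) = 9.76e-7 M.
pH = -log(9.76e-7) = 6.01.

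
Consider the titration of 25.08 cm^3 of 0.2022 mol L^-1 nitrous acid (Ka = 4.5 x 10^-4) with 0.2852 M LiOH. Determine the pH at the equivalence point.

8.21

n(HNO2) = 0.2022 x 0.02508 = 0.005071 mol; V(LiOH) at equivalence = 0.005071/0.2852 = 0.01778 L.
At equivalence all the acid is converted to NO2-; total volume = 0.02508 + 0.01778 = 0.04286 L, so [NO2-] = 0.005071/0.04286 = 0.1183 M.
Kb = Kw/Ka = 1.0e-14 / 4.5 x 10^-4 = 2.22e-11.
[OH^-] = sqrt(Kb x [NO2-]) = sqrt(2.22e-11 x 0.1183) = 1.62e-6 M.
pOH = 5.79, so pH = 14.00 - 5.79 = 8.21.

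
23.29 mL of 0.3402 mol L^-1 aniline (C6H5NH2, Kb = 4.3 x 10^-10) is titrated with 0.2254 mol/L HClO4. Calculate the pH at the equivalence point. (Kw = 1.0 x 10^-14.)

2.75

n(C6H5NH2) = 0.3402 x 0.02329 = 0.007923 mol; V(HClO4) at equivalence = 0.007923/0.2254 = 0.03515 L.
At equivalence the base is fully converted to C6H5NH3+; total volume = 0.05844 L, so [C6H5NH3+] = 0.007923/0.05844 = 0.1356 M.
Ka(C6H5NH3+) = Kw/Kb = 1.0e-14 / 4.3 x 10^-10 = 2.33e-5.
[H^+] = sqrt(Ka x [C6H5NH3+]) = sqrt(2.33e-5 x 0.1356) = 0.00178 M.
pH = -log(0.00178) = 2.75.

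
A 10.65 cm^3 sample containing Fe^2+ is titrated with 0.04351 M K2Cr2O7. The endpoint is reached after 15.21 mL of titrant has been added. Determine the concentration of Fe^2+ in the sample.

0.373 M

n(K2Cr2O7) = 0.04351 x 0.01521 = 0.0006618 mol.
From the balanced equation, 1 mol K2Cr2O7 reacts with 6 mol Fe^2+, so n(Fe^2+) = 0.0006618 x 6/1 = 0.003971 mol.
[Fe^2+] = 0.003971 / 0.01065 L = 0.373 M.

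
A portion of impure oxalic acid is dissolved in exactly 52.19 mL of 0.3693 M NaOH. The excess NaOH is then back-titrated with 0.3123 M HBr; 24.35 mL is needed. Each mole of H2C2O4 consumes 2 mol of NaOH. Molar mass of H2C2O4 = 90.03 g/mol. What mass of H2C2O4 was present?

Total n(NaOH) added = 0.3693 x 0.05219 = 0.01927 mol.
n(HBr) used = 0.3123 x 0.02435 = 0.007605 mol, which equals the excess n(NaOH).
So n(NaOH) consumed by the sample = 0.01927 - 0.007605 = 0.01167 mol.
n(H2C2O4) = 0.01167 / 2 = 0.005835 mol.
mass = 0.005835 mol x 90.03 g/mol = 0.525 g.

0.525 g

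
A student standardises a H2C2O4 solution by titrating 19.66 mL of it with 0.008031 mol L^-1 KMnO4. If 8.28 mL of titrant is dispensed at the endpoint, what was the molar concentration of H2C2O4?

n(KMnO4) = 0.008031 x 0.008280 = 6.650e-5 mol.
From the balanced equation, 2 mol KMnO4 reacts with 5 mol H2C2O4, so n(H2C2O4) = 6.650e-5 x 5/2 = 0.0001662 mol.
[H2C2O4] = 0.0001662 / 0.01966 L = 0.00846 M.

0.00846 M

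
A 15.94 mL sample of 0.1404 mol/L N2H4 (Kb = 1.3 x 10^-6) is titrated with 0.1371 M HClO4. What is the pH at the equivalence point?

n(N2H4) = 0.1404 x 0.01594 = 0.002238 mol; V(HClO4) at equivalence = 0.002238/0.1371 = 0.01632 L.
At equivalence the base is fully converted to N2H5+; total volume = 0.03226 L, so [N2H5+] = 0.002238/0.03226 = 0.06937 M.
Ka(N2H5+) = Kw/Kb = 1.0e-14 / 1.3 x 10^-6 = 7.69e-9.
[H^+] = sqrt(Ka x [N2H5+]) = sqrt(7.69e-9 x 0.06937) = 2.31e-5 M.
pH = -log(2.31e-5) = 4.64.

4.64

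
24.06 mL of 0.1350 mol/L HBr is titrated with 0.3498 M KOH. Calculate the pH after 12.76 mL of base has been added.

12.52

n(acid) = 0.1350 x 0.02406 = 0.003248 mol; n(KOH) added = 0.3498 x 0.01276 = 0.004463 mol.
Base is in excess by 0.004463 - 0.003248 = 0.001215 mol in a total volume of 0.03682 L.
[OH^-] = 0.001215/0.03682 = 0.03301 M, so pOH = 1.48 and pH = 14.00 - 1.48 = 12.52.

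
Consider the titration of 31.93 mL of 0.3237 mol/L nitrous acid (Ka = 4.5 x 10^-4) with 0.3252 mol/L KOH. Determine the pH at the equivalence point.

n(HNO2) = 0.3237 x 0.03193 = 0.01034 mol; V(KOH) at equivalence = 0.01034/0.3252 = 0.03178 L.
At equivalence all the acid is converted to NO2-; total volume = 0.03193 + 0.03178 = 0.06371 L, so [NO2-] = 0.01034/0.06371 = 0.1622 M.
Kb = Kw/Ka = 1.0e-14 / 4.5 x 10^-4 = 2.22e-11.
[OH^-] = sqrt(Kb x [NO2-]) = sqrt(2.22e-11 x 0.1622) = 1.90e-6 M.
pOH = 5.72, so pH = 14.00 - 5.72 = 8.28.

8.28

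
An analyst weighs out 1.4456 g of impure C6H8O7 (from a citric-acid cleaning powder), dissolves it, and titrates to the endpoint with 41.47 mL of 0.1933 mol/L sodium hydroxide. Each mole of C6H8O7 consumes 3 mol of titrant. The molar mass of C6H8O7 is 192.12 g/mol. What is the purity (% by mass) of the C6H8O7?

n(NaOH) = 0.1933 x 0.04147 = 0.008016 mol.
n(C6H8O7) = 0.008016 / 3 = 0.002672 mol.
mass of C6H8O7 = 0.002672 x 192.12 = 0.5134 g.
% purity = 0.5134 / 1.4456 x 100 = 35.5%.

35.5%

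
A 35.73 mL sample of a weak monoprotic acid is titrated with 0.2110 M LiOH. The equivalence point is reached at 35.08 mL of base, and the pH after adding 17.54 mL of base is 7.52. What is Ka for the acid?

17.54 mL is half of the equivalence volume, so this is the half-equivalence point where [HA] = [A^-].
At half-equivalence pH = pKa, so pKa = 7.52.
Ka = 10^(-7.52) = 3.0 x 10^-8.

3.0 x 10^-8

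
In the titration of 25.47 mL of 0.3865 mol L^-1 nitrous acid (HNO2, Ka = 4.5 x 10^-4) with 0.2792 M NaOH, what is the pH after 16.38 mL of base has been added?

3.29

Initial n(HNO2) = 0.3865 x 0.02547 = 0.009844 mol.
n(NaOH) added = 0.2792 x 0.01638 = 0.004573 mol, converting that many moles of HNO2 to NO2-.
Remaining n(HNO2) = 0.005271 mol; n(NO2-) = 0.004573 mol.
By Henderson-Hasselbalch, pH = pKa + log([A^-]/[HA]) = 3.35 + log(0.004573/0.005271) = 3.35 + (-0.06) = 3.29.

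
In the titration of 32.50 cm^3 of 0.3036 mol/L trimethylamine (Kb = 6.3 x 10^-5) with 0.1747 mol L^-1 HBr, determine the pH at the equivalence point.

5.38

n((CH3)3N) = 0.3036 x 0.03250 = 0.009867 mol; V(HBr) at equivalence = 0.009867/0.1747 = 0.05648 L.
At equivalence the base is fully converted to (CH3)3NH+; total volume = 0.08898 L, so [(CH3)3NH+] = 0.009867/0.08898 = 0.1109 M.
Ka((CH3)3NH+) = Kw/Kb = 1.0e-14 / 6.3 x 10^-5 = 1.59e-10.
[H^+] = sqrt(Ka x [(CH3)3NH+]) = sqrt(1.59e-10 x 0.1109) = 4.20e-6 M.
pH = -log(4.20e-6) = 5.38.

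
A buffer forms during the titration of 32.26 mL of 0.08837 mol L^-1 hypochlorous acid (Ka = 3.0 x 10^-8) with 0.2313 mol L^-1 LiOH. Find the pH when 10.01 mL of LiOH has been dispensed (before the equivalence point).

Initial n(HClO) = 0.08837 x 0.03226 = 0.002851 mol.
n(LiOH) added = 0.2313 x 0.01001 = 0.002315 mol, converting that many moles of HClO to ClO-.
Remaining n(HClO) = 0.0005355 mol; n(ClO-) = 0.002315 mol.
By Henderson-Hasselbalch, pH = pKa + log([A^-]/[HA]) = 7.52 + log(0.002315/0.0005355) = 7.52 + (+0.64) = 8.16.

8.16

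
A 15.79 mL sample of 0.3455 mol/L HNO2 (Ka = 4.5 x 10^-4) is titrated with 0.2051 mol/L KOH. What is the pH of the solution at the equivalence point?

8.23

n(HNO2) = 0.3455 x 0.01579 = 0.005455 mol; V(KOH) at equivalence = 0.005455/0.2051 = 0.02660 L.
At equivalence all the acid is converted to NO2-; total volume = 0.01579 + 0.02660 = 0.04239 L, so [NO2-] = 0.005455/0.04239 = 0.1287 M.
Kb = Kw/Ka = 1.0e-14 / 4.5 x 10^-4 = 2.22e-11.
[OH^-] = sqrt(Kb x [NO2-]) = sqrt(2.22e-11 x 0.1287) = 1.69e-6 M.
pOH = 5.77, so pH = 14.00 - 5.77 = 8.23.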